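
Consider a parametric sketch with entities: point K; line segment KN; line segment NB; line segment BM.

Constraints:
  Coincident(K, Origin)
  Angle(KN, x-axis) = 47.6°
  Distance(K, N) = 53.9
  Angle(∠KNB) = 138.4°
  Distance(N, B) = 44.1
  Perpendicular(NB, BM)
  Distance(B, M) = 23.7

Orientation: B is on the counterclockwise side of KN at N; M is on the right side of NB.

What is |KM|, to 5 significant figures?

103.26

K is at the origin; KN runs at 47.6° with length 53.9, so N = 53.9·(cos 47.6°, sin 47.6°) = (36.345, 39.803). ∠KNB = 138.4°, so NB runs at 47.6° + (180° − 138.4°) = 89.200° from the x-axis; with |NB| = 44.1, B = N + 44.1·(cos 89.200°, sin 89.200°) = (36.961, 83.898). The perpendicularity gives BM at right angles to NB; with |BM| = 23.7 on the right of NB, M = B + 23.7·(0.99990, -0.013962) = (60.658, 83.568). Then |KM| = |M − K| = 103.26.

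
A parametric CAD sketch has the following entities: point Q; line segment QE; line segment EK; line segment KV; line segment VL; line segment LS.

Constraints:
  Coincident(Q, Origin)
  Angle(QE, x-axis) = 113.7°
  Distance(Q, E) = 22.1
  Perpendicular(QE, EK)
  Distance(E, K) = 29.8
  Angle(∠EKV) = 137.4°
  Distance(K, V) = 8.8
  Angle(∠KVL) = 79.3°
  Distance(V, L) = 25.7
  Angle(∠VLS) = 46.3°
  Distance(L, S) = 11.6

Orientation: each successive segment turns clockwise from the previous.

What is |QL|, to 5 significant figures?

15.692

Q is at the origin; QE runs at 113.7° with length 22.1, so E = (-8.8830, 20.236). The perpendicularity gives EK at right angles to QE, so EK runs at 23.700°; with |EK| = 29.8, K = (18.404, 32.214). ∠EKV = 137.4° gives KV at -18.900° from the x-axis; with |KV| = 8.8, V = (26.729, 29.364). ∠KVL = 79.3° gives VL at -119.60° from the x-axis; with |VL| = 25.7, L = (14.035, 7.0177). Then |QL| = |L − Q| = 15.692.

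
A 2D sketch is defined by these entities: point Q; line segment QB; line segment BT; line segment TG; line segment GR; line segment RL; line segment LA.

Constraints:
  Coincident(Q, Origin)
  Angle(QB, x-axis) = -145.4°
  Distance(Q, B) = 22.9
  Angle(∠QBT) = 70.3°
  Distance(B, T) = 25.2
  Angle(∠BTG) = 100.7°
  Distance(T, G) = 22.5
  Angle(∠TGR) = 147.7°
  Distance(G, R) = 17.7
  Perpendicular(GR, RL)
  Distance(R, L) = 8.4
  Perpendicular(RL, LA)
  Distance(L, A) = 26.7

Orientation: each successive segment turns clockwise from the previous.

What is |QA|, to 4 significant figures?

20.34

GR ⟂ RL, so RL runs at -96.70°; with |RL| = 8.4, L = (11.56, 10.66). RL is perpendicular to LA, so LA runs at 173.3°; with |LA| = 26.7, A = (-14.96, 13.78). Then |QA| = |A − Q| = 20.34.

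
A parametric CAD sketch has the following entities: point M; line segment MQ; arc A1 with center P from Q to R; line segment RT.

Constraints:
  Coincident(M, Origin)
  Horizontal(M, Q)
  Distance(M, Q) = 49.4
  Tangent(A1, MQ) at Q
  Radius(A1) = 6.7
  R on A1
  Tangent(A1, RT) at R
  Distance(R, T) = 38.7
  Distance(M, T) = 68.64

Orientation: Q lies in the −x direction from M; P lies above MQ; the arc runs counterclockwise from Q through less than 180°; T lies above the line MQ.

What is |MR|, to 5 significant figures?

43.611

Checks: ∠(PQ, QM) = 90.00° ✓; |PQ| = 6.700 ✓; |PR| = 6.700 ✓; ∠(PR, RT) = 90.00° ✓; |RT| = 38.70 ✓; |MT| = 68.64 ✓.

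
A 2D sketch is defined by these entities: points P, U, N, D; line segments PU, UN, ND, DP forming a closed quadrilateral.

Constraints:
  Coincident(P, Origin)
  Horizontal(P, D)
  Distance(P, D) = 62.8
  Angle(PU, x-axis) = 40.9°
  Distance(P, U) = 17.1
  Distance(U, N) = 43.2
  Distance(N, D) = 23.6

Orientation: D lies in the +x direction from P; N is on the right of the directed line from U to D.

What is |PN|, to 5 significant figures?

48.906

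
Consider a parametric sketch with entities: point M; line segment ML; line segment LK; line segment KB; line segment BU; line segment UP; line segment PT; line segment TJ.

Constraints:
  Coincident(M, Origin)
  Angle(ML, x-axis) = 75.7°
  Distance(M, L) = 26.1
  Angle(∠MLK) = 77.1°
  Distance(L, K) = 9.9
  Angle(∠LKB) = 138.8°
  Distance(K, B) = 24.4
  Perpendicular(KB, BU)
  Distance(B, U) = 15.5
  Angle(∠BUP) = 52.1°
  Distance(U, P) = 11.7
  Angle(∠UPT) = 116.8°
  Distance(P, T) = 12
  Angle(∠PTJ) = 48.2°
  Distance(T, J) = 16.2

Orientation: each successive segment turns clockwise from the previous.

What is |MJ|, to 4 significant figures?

18.35

M is at the origin; ML runs at 75.7° with length 26.1, so L = (6.447, 25.29). ∠MLK = 77.1° gives LK at -27.20° from the x-axis; with |LK| = 9.9, K = (15.25, 20.77). ∠LKB = 138.8° gives KB at -68.40° from the x-axis; with |KB| = 24.4, B = (24.23, -1.921). KB is perpendicular to BU, so BU runs at -158.4°; with |BU| = 15.5, U = (9.823, -7.626). ∠BUP = 52.1° gives UP at 73.70° from the x-axis; with |UP| = 11.7, P = (13.11, 3.603). ∠UPT = 116.8° gives PT at 10.50° from the x-axis; with |PT| = 12.0, T = (24.91, 5.790). ∠PTJ = 48.2° gives TJ at -121.3° from the x-axis; with |TJ| = 16.2, J = (16.49, -8.052). Then |MJ| = |J − M| = 18.35.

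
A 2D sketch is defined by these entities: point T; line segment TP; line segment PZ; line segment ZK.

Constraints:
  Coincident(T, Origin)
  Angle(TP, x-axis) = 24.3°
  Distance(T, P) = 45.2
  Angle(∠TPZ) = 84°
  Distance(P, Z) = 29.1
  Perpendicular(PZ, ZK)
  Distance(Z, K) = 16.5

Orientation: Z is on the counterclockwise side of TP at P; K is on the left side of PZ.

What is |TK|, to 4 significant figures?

37.47

∠TPZ = 84.0°, so PZ runs at 24.3° + (180° − 84.0°) = 120.3° from the x-axis; with |PZ| = 29.1, Z = P + 29.1·(cos 120.3°, sin 120.3°) = (26.51, 43.73). PZ is perpendicular to ZK; with |ZK| = 16.5 on the left of PZ, K = Z + 16.5·(-0.8634, -0.5045) = (12.27, 35.40). Then |TK| = |K − T| = 37.47.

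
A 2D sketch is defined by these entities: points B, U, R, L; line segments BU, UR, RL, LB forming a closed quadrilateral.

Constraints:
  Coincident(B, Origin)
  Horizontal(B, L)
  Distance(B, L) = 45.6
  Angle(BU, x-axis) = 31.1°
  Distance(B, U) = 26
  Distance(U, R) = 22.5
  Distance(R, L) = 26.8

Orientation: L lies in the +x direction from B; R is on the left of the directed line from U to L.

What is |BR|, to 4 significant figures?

48.47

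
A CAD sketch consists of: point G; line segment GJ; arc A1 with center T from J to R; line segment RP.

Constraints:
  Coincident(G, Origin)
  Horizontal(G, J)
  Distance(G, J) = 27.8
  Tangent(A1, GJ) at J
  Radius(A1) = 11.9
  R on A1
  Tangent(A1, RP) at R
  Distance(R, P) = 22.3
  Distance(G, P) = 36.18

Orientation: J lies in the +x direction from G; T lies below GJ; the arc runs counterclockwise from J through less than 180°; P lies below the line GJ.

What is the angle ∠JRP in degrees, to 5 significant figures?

137.14°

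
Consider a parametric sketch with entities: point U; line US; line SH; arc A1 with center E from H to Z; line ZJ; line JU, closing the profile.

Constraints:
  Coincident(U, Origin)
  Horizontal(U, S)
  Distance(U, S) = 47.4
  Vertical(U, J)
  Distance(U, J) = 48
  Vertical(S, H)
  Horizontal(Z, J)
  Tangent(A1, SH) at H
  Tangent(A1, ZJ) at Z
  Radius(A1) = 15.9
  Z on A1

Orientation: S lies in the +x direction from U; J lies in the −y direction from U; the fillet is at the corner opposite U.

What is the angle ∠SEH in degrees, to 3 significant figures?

63.6°

The virtual corner opposite U is at (47.4, -48.0). Since A1 is tangent to SH there, EH ⟂ SH and since A1 is tangent to ZJ there, EZ ⟂ ZJ, with radius 15.9, so the center E sits 15.9 in from both sides at E = (31.5, -32.1). That places the tangent points at H = (47.4, -32.1) on SH and Z = (31.5, -48.0) on ZJ. Then cos ∠SEH = ES·EH / (|ES||EH|), giving 63.6°.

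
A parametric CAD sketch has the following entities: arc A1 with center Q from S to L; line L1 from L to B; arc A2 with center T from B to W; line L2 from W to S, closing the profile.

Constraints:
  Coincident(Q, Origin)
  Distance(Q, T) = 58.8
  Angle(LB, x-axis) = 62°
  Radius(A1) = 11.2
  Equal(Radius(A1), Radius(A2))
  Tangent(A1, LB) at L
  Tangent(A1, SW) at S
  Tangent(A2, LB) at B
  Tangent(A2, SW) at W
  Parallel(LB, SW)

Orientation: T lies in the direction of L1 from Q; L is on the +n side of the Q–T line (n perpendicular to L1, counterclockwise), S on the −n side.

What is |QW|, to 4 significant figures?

59.86

The slot axis is L1's direction at 62.0°, so u = (cos 62.0°, sin 62.0°) = (0.4695, 0.8829) and n = (−sin 62.0°, cos 62.0°) = (-0.8829, 0.4695). Q is at the origin and T lies 58.8 along u from Q, so T = 58.8·u = (27.60, 51.92). Tangency of A1 to both parallel lines with radius 11.2 puts L and S at Q ± 11.2·n: L = (-9.889, 5.258), S = (9.889, -5.258). Equal radii place B and W the same way about T: B = T + 11.2·n = (17.72, 57.18), W = T − 11.2·n = (37.49, 46.66). Then |QW| = |W − Q| = 59.86.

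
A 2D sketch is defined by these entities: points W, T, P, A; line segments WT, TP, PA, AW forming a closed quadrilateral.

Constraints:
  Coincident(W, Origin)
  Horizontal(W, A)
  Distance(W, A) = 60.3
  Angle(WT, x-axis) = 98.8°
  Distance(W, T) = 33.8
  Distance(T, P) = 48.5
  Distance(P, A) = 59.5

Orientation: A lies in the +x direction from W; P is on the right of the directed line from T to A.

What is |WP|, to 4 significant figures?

14.70

Checks: |TP| = 48.50 ✓; |PA| = 59.50 ✓.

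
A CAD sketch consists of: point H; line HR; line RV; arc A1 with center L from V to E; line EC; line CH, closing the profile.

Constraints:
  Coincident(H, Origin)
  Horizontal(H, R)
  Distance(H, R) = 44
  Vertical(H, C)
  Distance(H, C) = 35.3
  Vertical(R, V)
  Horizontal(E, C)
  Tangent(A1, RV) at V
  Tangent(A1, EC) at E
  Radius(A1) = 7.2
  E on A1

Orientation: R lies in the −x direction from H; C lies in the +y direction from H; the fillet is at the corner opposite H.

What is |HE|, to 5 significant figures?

50.993

H is at the origin; H and R share the same y with |HR| = 44.0 and R on the −x side, so R = (-44.000, 0.0000). HC is vertical with |HC| = 35.3 and C on the +y side, so C = (0.0000, 35.300). The virtual corner opposite H is at (-44.000, 35.300). Since A1 is tangent to RV there, LV ⟂ RV and the tangent condition forces LE to be normal to EC, with radius 7.2, so the center L sits 7.2 in from both sides at L = (-36.800, 28.100). That places the tangent points at V = (-44.000, 28.100) on RV and E = (-36.800, 35.300) on EC. Then |HE| = |E − H| = 50.993.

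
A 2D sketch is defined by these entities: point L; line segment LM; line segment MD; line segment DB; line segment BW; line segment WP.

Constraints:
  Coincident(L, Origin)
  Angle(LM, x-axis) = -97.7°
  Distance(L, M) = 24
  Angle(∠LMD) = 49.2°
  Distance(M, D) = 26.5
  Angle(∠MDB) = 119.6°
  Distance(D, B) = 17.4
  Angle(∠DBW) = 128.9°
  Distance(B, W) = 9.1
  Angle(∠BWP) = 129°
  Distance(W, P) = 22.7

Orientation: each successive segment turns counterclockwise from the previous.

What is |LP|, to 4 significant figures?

13.46

L is at the origin; LM runs at -97.7° with length 24.0, so M = (-3.216, -23.78). ∠LMD = 49.2° gives MD at 33.10° from the x-axis; with |MD| = 26.5, D = (18.98, -9.312). ∠MDB = 119.6° gives DB at 93.50° from the x-axis; with |DB| = 17.4, B = (17.92, 8.056). ∠DBW = 128.9° gives BW at 144.6° from the x-axis; with |BW| = 9.1, W = (10.50, 13.33). ∠BWP = 129.0° gives WP at -164.4° from the x-axis; with |WP| = 22.7, P = (-11.36, 7.223). Then |LP| = |P − L| = 13.46.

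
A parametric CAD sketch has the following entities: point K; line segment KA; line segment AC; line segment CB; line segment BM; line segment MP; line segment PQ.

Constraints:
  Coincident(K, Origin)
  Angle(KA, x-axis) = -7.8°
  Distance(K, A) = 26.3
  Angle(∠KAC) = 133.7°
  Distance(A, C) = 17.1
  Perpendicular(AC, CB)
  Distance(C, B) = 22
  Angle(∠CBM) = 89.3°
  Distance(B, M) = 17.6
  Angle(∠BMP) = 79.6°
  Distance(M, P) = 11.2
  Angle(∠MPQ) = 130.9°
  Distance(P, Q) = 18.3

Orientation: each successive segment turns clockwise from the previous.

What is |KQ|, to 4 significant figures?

39.68

K is at the origin; KA runs at -7.8° with length 26.3, so A = (26.06, -3.569). ∠KAC = 133.7° gives AC at -54.10° from the x-axis; with |AC| = 17.1, C = (36.08, -17.42). AC is perpendicular to CB, so CB runs at -144.1°; with |CB| = 22.0, B = (18.26, -30.32). ∠CBM = 89.3° gives BM at 125.2° from the x-axis; with |BM| = 17.6, M = (8.118, -15.94). ∠BMP = 79.6° gives MP at 24.80° from the x-axis; with |MP| = 11.2, P = (18.28, -11.24). ∠MPQ = 130.9° gives PQ at -24.30° from the x-axis; with |PQ| = 18.3, Q = (34.96, -18.77). Then |KQ| = |Q − K| = 39.68.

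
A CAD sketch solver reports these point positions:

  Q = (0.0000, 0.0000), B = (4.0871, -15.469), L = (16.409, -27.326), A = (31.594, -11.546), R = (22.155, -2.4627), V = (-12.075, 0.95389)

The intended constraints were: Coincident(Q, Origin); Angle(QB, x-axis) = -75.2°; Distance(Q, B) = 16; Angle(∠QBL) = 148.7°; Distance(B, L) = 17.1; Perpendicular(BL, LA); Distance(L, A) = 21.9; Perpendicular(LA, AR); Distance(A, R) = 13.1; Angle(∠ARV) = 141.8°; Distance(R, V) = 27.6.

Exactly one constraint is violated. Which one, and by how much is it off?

Distance(R, V) = 27.6 — off by 6.80.

Q = (0.00, 0.00) ✓; QB at -75.20° ✓; |QB| = 16.00 ✓; ∠QBL = 148.7° ✓; |BL| = 17.10 ✓; ∠(BL, LA) = 90.00° ✓; |LA| = 21.90 ✓; ∠(LA, AR) = 90.00° ✓; |AR| = 13.10 ✓; ∠ARV = 141.8° ✓; |RV| = 34.40 ✗.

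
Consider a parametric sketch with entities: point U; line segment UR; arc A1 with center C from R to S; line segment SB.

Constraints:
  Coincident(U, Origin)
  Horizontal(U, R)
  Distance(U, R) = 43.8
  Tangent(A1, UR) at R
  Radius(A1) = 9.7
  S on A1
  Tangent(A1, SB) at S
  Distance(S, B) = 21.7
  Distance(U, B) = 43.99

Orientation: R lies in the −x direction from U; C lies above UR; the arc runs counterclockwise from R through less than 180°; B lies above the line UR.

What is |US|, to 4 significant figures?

35.24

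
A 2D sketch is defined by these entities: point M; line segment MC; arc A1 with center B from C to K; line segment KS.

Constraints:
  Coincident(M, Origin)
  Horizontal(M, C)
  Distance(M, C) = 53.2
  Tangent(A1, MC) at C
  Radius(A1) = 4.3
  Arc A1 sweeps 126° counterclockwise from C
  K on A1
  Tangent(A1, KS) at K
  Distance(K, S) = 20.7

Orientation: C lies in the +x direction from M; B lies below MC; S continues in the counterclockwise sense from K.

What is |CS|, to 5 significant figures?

25.124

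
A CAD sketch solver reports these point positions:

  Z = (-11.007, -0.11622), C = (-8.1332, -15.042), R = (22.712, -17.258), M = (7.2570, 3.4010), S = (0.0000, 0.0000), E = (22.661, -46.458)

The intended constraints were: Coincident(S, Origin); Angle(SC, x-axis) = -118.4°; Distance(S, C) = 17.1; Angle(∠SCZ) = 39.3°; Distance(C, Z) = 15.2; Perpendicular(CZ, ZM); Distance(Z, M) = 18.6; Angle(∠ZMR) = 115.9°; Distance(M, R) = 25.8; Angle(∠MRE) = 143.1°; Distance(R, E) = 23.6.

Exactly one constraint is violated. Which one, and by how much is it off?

Distance(R, E) = 23.6 — off by 5.60.

S = (0.00, 0.00) ✓; SC at -118.4° ✓; |SC| = 17.10 ✓; ∠SCZ = 39.30° ✓; |CZ| = 15.20 ✓; ∠(CZ, ZM) = 90.00° ✓; |ZM| = 18.60 ✓; ∠ZMR = 115.9° ✓; |MR| = 25.80 ✓; ∠MRE = 143.1° ✓; |RE| = 29.20 ✗.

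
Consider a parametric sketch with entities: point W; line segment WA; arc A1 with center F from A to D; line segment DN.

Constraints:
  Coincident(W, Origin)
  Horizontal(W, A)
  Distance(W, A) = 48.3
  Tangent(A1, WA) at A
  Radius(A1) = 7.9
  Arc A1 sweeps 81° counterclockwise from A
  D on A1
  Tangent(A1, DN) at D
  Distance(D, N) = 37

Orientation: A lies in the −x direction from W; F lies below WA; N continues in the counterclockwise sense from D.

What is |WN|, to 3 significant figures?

75.5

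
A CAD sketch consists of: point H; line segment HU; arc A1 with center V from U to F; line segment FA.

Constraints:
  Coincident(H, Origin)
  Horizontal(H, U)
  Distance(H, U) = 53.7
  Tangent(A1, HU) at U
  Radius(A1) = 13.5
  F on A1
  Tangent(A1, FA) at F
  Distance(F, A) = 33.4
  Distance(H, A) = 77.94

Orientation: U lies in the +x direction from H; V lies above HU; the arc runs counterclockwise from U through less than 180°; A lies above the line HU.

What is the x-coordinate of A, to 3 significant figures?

60.7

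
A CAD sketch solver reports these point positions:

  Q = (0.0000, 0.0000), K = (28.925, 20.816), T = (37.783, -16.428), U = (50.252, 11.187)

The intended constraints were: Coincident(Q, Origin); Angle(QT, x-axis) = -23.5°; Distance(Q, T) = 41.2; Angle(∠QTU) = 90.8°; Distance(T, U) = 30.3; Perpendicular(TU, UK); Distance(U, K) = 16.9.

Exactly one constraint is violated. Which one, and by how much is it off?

Distance(U, K) = 16.9 — off by 6.50.

Q = (0.00, 0.00) ✓; QT at -23.50° ✓; |QT| = 41.20 ✓; ∠QTU = 90.80° ✓; |TU| = 30.30 ✓; ∠(TU, UK) = 90.00° ✓; |UK| = 23.40 ✗.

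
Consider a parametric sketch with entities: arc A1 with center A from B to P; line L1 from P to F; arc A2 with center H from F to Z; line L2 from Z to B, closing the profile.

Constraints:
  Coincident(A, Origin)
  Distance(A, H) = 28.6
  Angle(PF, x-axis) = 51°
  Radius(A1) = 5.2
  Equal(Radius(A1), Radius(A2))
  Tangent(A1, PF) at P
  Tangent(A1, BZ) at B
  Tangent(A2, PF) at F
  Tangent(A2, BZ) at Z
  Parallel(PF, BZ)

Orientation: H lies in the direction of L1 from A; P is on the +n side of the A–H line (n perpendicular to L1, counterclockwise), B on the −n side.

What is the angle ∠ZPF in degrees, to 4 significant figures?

19.98°

The slot axis is L1's direction at 51.0°, so u = (cos 51.0°, sin 51.0°) = (0.6293, 0.7771) and n = (−sin 51.0°, cos 51.0°) = (-0.7771, 0.6293). A is at the origin and H lies 28.6 along u from A, so H = 28.6·u = (18.00, 22.23). Tangency of A1 to both parallel lines with radius 5.2 puts P and B at A ± 5.2·n: P = (-4.041, 3.272), B = (4.041, -3.272). Equal radii place F and Z the same way about H: F = H + 5.2·n = (13.96, 25.50), Z = H − 5.2·n = (22.04, 18.95). Then cos ∠ZPF = PZ·PF / (|PZ||PF|), giving 19.98°.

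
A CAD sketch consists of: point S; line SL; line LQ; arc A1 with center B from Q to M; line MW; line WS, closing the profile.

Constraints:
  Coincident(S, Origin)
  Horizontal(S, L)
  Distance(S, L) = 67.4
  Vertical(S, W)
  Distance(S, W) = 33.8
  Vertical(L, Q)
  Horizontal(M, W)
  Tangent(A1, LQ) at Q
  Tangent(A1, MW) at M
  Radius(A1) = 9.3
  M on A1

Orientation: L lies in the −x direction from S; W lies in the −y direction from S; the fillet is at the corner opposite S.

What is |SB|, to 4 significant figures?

63.05

S is at the origin; S and L share the same y with |SL| = 67.4 and L on the −x side, so L = (-67.40, 0.000). S and W share the same x with |SW| = 33.8 and W on the −y side, so W = (0.000, -33.80). The virtual corner opposite S is at (-67.40, -33.80). Since A1 is tangent to LQ there, BQ ⟂ LQ and A1 meets MW tangentially, so BM is at right angles to MW, with radius 9.3, so the center B sits 9.3 in from both sides at B = (-58.10, -24.50). Then |SB| = |B − S| = 63.05.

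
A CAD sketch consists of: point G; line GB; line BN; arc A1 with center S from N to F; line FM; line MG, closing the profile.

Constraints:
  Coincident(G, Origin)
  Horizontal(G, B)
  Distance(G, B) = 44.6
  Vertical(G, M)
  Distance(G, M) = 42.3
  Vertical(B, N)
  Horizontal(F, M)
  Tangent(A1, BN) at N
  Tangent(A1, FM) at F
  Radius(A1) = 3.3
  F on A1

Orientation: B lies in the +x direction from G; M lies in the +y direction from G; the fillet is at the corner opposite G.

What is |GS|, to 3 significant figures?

56.8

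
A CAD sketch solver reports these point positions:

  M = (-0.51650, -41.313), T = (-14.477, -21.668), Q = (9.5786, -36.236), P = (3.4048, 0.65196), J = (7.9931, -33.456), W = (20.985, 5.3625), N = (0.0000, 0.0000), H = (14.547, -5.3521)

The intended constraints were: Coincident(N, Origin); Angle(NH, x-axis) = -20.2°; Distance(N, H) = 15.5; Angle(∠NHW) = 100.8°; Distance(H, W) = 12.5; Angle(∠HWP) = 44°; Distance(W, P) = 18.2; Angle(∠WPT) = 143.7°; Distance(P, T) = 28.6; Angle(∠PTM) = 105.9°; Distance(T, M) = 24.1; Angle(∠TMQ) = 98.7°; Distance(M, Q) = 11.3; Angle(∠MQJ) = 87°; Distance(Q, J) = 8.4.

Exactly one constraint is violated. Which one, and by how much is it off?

Distance(Q, J) = 8.4 — off by 5.20.

N = (0.00, 0.00) ✓; NH at -20.20° ✓; |NH| = 15.50 ✓; ∠NHW = 100.8° ✓; |HW| = 12.50 ✓; ∠HWP = 44.00° ✓; |WP| = 18.20 ✓; ∠WPT = 143.7° ✓; |PT| = 28.60 ✓; ∠PTM = 105.9° ✓; |TM| = 24.10 ✓; ∠TMQ = 98.70° ✓; |MQ| = 11.30 ✓; ∠MQJ = 87.00° ✓; |QJ| = 3.200 ✗.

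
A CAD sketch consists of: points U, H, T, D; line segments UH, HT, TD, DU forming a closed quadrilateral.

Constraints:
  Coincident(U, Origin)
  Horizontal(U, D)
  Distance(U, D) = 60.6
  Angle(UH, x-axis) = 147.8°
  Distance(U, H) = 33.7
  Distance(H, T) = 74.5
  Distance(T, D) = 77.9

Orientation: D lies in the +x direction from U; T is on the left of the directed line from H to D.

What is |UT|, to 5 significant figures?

73.925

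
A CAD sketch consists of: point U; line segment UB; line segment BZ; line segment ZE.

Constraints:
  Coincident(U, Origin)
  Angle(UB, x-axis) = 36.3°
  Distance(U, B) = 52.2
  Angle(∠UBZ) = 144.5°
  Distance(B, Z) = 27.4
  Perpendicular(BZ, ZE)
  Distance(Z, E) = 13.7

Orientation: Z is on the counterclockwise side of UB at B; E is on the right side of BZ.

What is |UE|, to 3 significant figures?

82.6

U is at the origin; UB runs at 36.3° with length 52.2, so B = 52.2·(cos 36.3°, sin 36.3°) = (42.1, 30.9). ∠UBZ = 144.5°, so BZ runs at 36.3° + (180° − 144.5°) = 71.8° from the x-axis; with |BZ| = 27.4, Z = B + 27.4·(cos 71.8°, sin 71.8°) = (50.6, 56.9). The perpendicularity gives ZE at right angles to BZ; with |ZE| = 13.7 on the right of BZ, E = Z + 13.7·(0.950, -0.312) = (63.6, 52.7). Then |UE| = |E − U| = 82.6.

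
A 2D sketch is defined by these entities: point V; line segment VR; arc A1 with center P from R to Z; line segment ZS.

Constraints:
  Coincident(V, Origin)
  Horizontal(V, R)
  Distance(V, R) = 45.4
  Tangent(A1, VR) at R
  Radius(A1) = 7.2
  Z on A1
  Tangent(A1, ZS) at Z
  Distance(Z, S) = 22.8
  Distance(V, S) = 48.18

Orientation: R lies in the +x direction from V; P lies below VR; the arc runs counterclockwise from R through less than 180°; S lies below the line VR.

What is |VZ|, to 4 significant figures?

38.85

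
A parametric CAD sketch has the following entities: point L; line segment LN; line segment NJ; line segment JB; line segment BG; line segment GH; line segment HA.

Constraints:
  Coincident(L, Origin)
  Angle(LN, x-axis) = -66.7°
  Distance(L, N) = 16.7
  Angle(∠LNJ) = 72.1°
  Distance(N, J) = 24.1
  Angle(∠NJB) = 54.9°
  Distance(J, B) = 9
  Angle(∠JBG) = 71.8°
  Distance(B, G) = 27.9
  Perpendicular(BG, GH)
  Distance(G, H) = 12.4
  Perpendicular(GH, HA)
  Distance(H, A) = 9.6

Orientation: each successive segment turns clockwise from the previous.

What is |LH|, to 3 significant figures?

39.0

L is at the origin; LN runs at -66.7° with length 16.7, so N = (6.61, -15.3). ∠LNJ = 72.1° gives NJ at -175° from the x-axis; with |NJ| = 24.1, J = (-17.4, -17.6). ∠NJB = 54.9° gives JB at 60.3° from the x-axis; with |JB| = 9.0, B = (-12.9, -9.79). ∠JBG = 71.8° gives BG at -47.9° from the x-axis; with |BG| = 27.9, G = (5.78, -30.5). BG ⟂ GH, so GH runs at -138°; with |GH| = 12.4, H = (-3.42, -38.8). Then |LH| = |H − L| = 39.0.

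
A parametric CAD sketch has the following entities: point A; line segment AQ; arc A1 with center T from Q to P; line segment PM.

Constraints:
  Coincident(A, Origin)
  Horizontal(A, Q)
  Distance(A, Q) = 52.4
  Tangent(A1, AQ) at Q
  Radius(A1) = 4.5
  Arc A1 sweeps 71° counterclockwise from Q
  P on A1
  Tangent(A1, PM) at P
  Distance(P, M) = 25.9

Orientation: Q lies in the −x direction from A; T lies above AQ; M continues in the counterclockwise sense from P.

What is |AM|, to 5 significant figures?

48.319

On A1, Q sits at bearing -90° from T; a 71° counterclockwise sweep puts P at bearing -19°, so P = T + 4.5·(cos -19°, sin -19°) = (-48.145, 3.0349). The tangent condition forces TP to be normal to PM, so PM runs along (−sin -19°, cos -19°); with |PM| = 25.9, M = (-39.713, 27.524). Then |AM| = |M − A| = 48.319.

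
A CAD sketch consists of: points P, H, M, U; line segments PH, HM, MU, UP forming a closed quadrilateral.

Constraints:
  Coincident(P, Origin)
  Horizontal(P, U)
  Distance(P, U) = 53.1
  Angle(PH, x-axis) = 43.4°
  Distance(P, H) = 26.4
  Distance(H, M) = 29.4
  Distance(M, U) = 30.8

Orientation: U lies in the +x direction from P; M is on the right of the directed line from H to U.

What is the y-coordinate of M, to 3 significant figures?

-10.8

Checks: |HM| = 29.40 ✓; |MU| = 30.80 ✓.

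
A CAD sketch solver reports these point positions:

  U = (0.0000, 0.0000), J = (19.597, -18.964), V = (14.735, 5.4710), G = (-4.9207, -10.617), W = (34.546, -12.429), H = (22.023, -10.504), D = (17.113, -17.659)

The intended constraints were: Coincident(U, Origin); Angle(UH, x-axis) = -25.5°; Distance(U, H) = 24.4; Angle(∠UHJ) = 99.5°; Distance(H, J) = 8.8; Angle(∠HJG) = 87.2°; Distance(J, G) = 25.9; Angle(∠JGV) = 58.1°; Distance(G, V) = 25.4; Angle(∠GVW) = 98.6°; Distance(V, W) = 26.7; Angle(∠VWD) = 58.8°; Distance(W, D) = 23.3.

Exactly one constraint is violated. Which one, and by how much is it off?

Distance(W, D) = 23.3 — off by 5.10.

U = (0.00, 0.00) ✓; UH at -25.50° ✓; |UH| = 24.40 ✓; ∠UHJ = 99.50° ✓; |HJ| = 8.801 ✓; ∠HJG = 87.20° ✓; |JG| = 25.90 ✓; ∠JGV = 58.10° ✓; |GV| = 25.40 ✓; ∠GVW = 98.60° ✓; |VW| = 26.70 ✓; ∠VWD = 58.80° ✓; |WD| = 18.20 ✗.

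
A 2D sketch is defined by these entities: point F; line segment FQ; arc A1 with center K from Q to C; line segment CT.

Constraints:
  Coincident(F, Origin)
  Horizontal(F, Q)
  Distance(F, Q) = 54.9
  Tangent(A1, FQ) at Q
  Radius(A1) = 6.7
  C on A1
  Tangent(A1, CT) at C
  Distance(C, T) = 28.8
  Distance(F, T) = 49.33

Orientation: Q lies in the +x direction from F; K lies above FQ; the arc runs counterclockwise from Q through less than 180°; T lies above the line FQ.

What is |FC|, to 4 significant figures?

60.57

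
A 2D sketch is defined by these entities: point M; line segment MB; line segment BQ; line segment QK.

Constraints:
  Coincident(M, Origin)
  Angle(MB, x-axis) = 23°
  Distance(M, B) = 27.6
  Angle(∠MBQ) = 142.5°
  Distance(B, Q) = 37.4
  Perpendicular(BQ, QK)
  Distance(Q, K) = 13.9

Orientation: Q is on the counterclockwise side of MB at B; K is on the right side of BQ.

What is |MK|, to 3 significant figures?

66.8

M is at the origin; MB runs at 23.0° with length 27.6, so B = 27.6·(cos 23.0°, sin 23.0°) = (25.4, 10.8). ∠MBQ = 142.5°, so BQ runs at 23.0° + (180° − 142.5°) = 60.5° from the x-axis; with |BQ| = 37.4, Q = B + 37.4·(cos 60.5°, sin 60.5°) = (43.8, 43.3). The perpendicularity gives QK at right angles to BQ; with |QK| = 13.9 on the right of BQ, K = Q + 13.9·(0.870, -0.492) = (55.9, 36.5). Then |MK| = |K − M| = 66.8.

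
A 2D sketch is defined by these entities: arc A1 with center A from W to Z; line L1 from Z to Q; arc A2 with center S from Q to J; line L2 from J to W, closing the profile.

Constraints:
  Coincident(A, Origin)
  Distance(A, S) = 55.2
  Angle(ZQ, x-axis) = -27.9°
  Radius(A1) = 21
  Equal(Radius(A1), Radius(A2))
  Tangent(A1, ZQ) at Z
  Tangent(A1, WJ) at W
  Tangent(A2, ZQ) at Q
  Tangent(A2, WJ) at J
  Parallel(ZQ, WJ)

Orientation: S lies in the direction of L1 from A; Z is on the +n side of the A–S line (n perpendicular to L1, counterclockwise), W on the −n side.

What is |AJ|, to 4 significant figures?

59.06

The slot axis is L1's direction at -27.9°, so u = (cos -27.9°, sin -27.9°) = (0.8838, -0.4679) and n = (−sin -27.9°, cos -27.9°) = (0.4679, 0.8838). A is at the origin and S lies 55.2 along u from A, so S = 55.2·u = (48.78, -25.83). Tangency of A1 to both parallel lines with radius 21.0 puts Z and W at A ± 21.0·n: Z = (9.827, 18.56), W = (-9.827, -18.56). Equal radii place Q and J the same way about S: Q = S + 21.0·n = (58.61, -7.271), J = S − 21.0·n = (38.96, -44.39). Then |AJ| = |J − A| = 59.06.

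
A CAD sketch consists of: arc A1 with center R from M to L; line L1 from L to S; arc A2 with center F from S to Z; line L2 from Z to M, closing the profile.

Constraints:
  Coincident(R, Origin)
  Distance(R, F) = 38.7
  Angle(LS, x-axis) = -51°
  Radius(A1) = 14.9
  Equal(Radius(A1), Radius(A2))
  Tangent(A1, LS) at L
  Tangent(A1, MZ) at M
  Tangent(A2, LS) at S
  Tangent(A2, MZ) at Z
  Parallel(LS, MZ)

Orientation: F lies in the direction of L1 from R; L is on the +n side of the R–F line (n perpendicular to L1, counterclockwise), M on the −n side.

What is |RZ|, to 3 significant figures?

41.5

The slot axis is L1's direction at -51.0°, so u = (cos -51.0°, sin -51.0°) = (0.629, -0.777) and n = (−sin -51.0°, cos -51.0°) = (0.777, 0.629). R is at the origin and F lies 38.7 along u from R, so F = 38.7·u = (24.4, -30.1). Tangency of A1 to both parallel lines with radius 14.9 puts L and M at R ± 14.9·n: L = (11.6, 9.38), M = (-11.6, -9.38). Equal radii place S and Z the same way about F: S = F + 14.9·n = (35.9, -20.7), Z = F − 14.9·n = (12.8, -39.5). Then |RZ| = |Z − R| = 41.5.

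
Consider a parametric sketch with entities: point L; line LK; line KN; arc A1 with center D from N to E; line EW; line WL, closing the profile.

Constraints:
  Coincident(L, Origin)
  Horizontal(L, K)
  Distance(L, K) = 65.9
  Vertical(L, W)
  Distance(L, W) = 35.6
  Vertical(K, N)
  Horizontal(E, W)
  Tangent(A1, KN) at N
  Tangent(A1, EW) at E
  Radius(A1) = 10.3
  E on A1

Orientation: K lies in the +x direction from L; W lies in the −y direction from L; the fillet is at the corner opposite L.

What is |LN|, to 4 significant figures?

70.59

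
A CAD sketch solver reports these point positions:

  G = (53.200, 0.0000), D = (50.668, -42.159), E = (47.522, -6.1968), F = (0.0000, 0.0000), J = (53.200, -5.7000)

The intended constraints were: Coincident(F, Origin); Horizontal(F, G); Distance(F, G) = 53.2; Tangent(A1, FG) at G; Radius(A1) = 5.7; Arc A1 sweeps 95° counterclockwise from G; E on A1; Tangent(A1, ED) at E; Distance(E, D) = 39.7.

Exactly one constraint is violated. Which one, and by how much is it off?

Distance(E, D) = 39.7 — off by 3.60.

F = (0.00, 0.00) ✓; F.y = 0.00, G.y = 0.00 ✓; |FG| = 53.20 ✓; ∠(JG, GF) = 90.00° ✓; |JG| = 5.700 ✓; bearing(J→E) − bearing(J→G) = 95.00° ✓; |JE| = 5.700 ✓; ∠(JE, ED) = 90.00° ✓; |ED| = 36.10 ✗.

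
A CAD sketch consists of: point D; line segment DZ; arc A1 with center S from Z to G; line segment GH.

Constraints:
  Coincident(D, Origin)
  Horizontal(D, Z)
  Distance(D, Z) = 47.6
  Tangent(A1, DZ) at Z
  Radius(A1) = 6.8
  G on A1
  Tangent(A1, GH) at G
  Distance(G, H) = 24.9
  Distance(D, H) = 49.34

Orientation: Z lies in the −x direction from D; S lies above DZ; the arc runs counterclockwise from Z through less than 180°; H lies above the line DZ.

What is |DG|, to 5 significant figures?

41.292

Checks: D.y = 0.00, Z.y = 0.00 ✓; |SG| = 6.800 ✓; ∠(SG, GH) = 90.00° ✓; |GH| = 24.90 ✓; |DH| = 49.34 ✓.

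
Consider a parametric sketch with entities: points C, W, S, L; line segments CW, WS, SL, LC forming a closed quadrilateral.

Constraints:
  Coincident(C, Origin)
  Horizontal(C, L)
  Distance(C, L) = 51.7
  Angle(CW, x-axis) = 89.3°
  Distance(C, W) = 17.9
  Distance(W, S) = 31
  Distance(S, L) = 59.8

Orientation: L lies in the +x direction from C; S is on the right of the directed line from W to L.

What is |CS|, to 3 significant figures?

14.1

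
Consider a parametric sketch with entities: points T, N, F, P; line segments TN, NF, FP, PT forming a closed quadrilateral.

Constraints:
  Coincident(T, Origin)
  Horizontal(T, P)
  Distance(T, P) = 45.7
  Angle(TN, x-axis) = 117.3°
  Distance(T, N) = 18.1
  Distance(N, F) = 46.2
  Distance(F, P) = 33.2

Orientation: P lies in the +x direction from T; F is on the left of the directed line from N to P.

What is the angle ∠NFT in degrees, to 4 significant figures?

22.29°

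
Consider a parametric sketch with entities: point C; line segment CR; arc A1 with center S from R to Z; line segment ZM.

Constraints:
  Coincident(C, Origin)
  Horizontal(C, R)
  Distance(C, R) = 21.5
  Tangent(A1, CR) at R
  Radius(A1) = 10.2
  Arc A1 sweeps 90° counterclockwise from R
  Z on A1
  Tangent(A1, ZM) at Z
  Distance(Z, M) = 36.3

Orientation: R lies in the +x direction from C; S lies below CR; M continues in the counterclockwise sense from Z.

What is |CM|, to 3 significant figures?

47.9

On A1, R sits at bearing 90° from S; a 90° counterclockwise sweep puts Z at bearing 180°, so Z = S + 10.2·(cos 180°, sin 180°) = (11.3, -10.2). Since A1 is tangent to ZM there, SZ ⟂ ZM, so ZM runs along (−sin 180°, cos 180°); with |ZM| = 36.3, M = (11.3, -46.5). Then |CM| = |M − C| = 47.9.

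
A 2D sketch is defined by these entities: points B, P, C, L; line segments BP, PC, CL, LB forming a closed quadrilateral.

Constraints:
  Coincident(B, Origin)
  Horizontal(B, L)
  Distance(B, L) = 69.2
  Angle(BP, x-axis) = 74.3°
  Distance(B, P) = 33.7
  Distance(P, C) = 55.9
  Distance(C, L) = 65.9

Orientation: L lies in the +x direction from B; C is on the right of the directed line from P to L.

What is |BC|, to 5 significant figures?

24.641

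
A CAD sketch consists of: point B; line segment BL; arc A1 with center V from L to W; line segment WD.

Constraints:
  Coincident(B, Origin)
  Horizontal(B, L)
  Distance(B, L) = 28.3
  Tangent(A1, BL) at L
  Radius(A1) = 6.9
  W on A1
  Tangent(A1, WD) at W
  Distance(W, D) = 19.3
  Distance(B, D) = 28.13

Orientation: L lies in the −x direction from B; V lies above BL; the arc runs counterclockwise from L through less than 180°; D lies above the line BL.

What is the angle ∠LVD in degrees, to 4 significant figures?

142.7°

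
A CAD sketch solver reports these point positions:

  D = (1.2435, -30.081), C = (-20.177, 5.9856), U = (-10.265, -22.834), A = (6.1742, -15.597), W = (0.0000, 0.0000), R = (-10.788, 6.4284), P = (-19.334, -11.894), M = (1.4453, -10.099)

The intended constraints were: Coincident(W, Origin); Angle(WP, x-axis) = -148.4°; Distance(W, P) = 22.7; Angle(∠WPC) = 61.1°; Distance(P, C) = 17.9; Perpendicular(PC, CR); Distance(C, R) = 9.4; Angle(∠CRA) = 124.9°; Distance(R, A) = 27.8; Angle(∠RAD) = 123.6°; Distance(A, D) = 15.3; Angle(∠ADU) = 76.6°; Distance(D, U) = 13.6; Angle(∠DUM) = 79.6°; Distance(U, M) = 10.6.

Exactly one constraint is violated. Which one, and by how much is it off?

Distance(U, M) = 10.6 — off by 6.70.

W = (0.00, 0.00) ✓; WP at -148.4° ✓; |WP| = 22.70 ✓; ∠WPC = 61.10° ✓; |PC| = 17.90 ✓; ∠(PC, CR) = 90.00° ✓; |CR| = 9.399 ✓; ∠CRA = 124.9° ✓; |RA| = 27.80 ✓; ∠RAD = 123.6° ✓; |AD| = 15.30 ✓; ∠ADU = 76.60° ✓; |DU| = 13.60 ✓; ∠DUM = 79.60° ✓; |UM| = 17.30 ✗.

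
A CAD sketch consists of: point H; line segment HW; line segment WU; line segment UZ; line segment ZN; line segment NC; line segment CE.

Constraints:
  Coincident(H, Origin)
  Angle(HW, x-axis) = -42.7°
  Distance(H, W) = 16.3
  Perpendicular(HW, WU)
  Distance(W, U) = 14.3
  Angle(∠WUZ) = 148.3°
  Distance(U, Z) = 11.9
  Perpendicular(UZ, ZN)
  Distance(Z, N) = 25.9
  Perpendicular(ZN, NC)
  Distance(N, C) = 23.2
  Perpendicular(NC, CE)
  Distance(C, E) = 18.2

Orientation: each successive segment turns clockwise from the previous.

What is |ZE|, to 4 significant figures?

24.44

H is at the origin; HW runs at -42.7° with length 16.3, so W = (11.98, -11.05). HW is perpendicular to WU, so WU runs at -132.7°; with |WU| = 14.3, U = (2.281, -21.56). ∠WUZ = 148.3° gives UZ at -164.4° from the x-axis; with |UZ| = 11.9, Z = (-9.180, -24.76). The perpendicularity gives ZN at right angles to UZ, so ZN runs at 105.6°; with |ZN| = 25.9, N = (-16.15, 0.1825). ZN is perpendicular to NC, so NC runs at 15.60°; with |NC| = 23.2, C = (6.200, 6.421). NC is perpendicular to CE, so CE runs at -74.40°; with |CE| = 18.2, E = (11.09, -11.11). Then |ZE| = |E − Z| = 24.44.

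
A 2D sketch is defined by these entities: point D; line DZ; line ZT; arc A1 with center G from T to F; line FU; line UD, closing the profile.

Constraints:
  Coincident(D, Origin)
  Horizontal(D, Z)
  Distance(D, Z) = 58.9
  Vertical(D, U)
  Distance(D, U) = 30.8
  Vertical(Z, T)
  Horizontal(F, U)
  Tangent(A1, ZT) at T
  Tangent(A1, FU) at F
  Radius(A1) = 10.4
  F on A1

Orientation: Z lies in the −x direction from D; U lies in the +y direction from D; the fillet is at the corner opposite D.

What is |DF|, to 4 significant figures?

57.45

D is at the origin; D and Z share the same y with |DZ| = 58.9 and Z on the −x side, so Z = (-58.90, 0.000). D and U share the same x with |DU| = 30.8 and U on the +y side, so U = (0.000, 30.80). The virtual corner opposite D is at (-58.90, 30.80). A1 meets ZT tangentially, so GT is at right angles to ZT and since A1 is tangent to FU there, GF ⟂ FU, with radius 10.4, so the center G sits 10.4 in from both sides at G = (-48.50, 20.40). That places the tangent points at T = (-58.90, 20.40) on ZT and F = (-48.50, 30.80) on FU. Then |DF| = |F − D| = 57.45.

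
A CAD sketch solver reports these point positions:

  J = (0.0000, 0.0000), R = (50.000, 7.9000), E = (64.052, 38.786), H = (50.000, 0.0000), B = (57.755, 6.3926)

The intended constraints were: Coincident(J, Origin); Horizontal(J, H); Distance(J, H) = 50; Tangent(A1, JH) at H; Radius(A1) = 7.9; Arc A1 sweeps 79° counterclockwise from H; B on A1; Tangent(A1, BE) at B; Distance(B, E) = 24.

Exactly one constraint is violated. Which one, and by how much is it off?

Distance(B, E) = 24 — off by 9.00.

J = (0.00, 0.00) ✓; J.y = 0.00, H.y = 0.00 ✓; |JH| = 50.00 ✓; ∠(RH, HJ) = 90.00° ✓; |RH| = 7.900 ✓; bearing(R→B) − bearing(R→H) = 79.00° ✓; |RB| = 7.900 ✓; ∠(RB, BE) = 90.00° ✓; |BE| = 33.00 ✗.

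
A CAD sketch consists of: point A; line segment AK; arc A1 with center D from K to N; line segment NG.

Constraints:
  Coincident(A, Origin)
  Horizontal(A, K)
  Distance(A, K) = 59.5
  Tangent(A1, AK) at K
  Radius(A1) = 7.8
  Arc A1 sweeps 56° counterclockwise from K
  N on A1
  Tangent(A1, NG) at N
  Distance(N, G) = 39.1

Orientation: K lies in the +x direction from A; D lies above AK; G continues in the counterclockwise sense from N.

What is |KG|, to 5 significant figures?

45.696

On A1, K sits at bearing -90° from D; a 56° counterclockwise sweep puts N at bearing -34°, so N = D + 7.8·(cos -34°, sin -34°) = (65.966, 3.4383). A1 meets NG tangentially, so DN is at right angles to NG, so NG runs along (−sin -34°, cos -34°); with |NG| = 39.1, G = (87.831, 35.854). Then |KG| = |G − K| = 45.696.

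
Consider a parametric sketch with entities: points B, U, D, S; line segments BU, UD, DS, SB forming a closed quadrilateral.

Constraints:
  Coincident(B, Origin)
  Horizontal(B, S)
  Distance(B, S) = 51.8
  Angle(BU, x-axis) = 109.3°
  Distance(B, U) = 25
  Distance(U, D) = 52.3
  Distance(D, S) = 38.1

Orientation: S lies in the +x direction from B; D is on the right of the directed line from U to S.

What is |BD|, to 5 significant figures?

28.513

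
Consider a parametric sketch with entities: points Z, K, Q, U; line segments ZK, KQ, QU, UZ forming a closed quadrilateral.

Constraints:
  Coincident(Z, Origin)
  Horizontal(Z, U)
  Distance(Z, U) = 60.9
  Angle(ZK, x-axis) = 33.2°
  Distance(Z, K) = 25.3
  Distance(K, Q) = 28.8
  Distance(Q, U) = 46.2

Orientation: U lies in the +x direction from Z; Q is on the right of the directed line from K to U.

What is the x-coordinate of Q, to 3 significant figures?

17.1

Z is at the origin; Z and U share the same y with |ZU| = 60.9 and U in +x, so U = (60.9, 0). ZK runs at 33.2° with |ZK| = 25.3, so K = (21.2, 13.9). Q is determined by |KQ| = 28.8 and |QU| = 46.2 together: it lies at the intersection of circle(K, 28.8) and circle(U, 46.2). With |KU| = 42.1, the foot of the radical line on KU is 5.53 from K and the perpendicular offset is √(28.8² − 5.53²) = 28.3. Taking the right-of-KU solution: Q = (17.1, -14.7).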